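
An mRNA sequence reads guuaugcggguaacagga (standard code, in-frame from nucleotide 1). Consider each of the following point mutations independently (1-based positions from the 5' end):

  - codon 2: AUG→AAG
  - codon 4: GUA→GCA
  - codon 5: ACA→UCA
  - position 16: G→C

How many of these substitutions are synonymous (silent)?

0

Codon 2: AUG (Met) → AAG (Lys) — missense.
Codon 4: GUA (Val) → GCA (Ala) — missense.
Codon 5: ACA (Thr) → UCA (Ser) — missense.
Codon 6: GGA (Gly) → CGA (Arg) — missense.
Synonymous: 0 of 4.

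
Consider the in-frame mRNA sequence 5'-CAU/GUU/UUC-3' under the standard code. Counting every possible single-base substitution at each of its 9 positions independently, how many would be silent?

5

Codon 1 (CAU, His): 1 synonymous substitution.
Codon 2 (GUU, Val): 3 synonymous substitutions.
Codon 3 (UUC, Phe): 1 synonymous substitution.
Total: 1 + 3 + 1 = 5.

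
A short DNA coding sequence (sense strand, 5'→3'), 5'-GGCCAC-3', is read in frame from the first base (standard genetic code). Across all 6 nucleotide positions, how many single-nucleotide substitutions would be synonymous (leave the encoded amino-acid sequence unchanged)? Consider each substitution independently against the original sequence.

Codon 1 (GGC, Gly): 3 synonymous substitutions.
Codon 2 (CAC, His): 1 synonymous substitution.
Total: 3 + 1 = 4.

4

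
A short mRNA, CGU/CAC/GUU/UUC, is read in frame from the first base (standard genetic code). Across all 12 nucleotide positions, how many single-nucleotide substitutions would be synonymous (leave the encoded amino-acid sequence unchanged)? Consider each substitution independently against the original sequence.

8

Codon 1 (CGU, Arg): 3 synonymous substitutions.
Codon 2 (CAC, His): 1 synonymous substitution.
Codon 3 (GUU, Val): 3 synonymous substitutions.
Codon 4 (UUC, Phe): 1 synonymous substitution.
Total: 3 + 1 + 3 + 1 = 8.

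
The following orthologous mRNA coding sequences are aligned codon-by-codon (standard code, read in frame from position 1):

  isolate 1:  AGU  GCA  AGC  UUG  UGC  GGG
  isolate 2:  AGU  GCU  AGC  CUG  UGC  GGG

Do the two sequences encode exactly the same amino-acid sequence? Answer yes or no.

Codon 1: AGU Ser / AGU Ser — identical.
Codon 2: GCA Ala / GCU Ala — synonymous.
Codon 3: AGC Ser / AGC Ser — identical.
Codon 4: UUG Leu / CUG Leu — synonymous.
Codon 5: UGC Cys / UGC Cys — identical.
Codon 6: GGG Gly / GGG Gly — identical.
Nonsynonymous differences: 0 → same protein.

yes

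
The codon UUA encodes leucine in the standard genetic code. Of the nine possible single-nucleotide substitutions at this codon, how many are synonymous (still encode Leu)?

Position 1: CUA → 1 synonymous.
Position 2: none → 0 synonymous.
Position 3: UUG → 1 synonymous.
Total: 1 + 0 + 1 = 2.

2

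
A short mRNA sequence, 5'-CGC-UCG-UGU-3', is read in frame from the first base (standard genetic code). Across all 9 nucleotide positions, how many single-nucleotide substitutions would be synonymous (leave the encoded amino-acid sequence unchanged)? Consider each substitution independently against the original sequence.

Codon 1 (CGC, Arg): 3 synonymous substitutions.
Codon 2 (UCG, Ser): 3 synonymous substitutions.
Codon 3 (UGU, Cys): 1 synonymous substitution.
Total: 3 + 3 + 1 = 7.

7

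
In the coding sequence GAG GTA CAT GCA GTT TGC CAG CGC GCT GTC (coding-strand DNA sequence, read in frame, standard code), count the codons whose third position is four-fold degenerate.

Codon 1 GAG (Glu): third position 2-fold.
Codon 2 GTA (Val): third position 4-fold.
Codon 3 CAT (His): third position 2-fold.
Codon 4 GCA (Ala): third position 4-fold.
Codon 5 GTT (Val): third position 4-fold.
Codon 6 TGC (Cys): third position 2-fold.
Codon 7 CAG (Gln): third position 2-fold.
Codon 8 CGC (Arg): third position 4-fold.
Codon 9 GCT (Ala): third position 4-fold.
Codon 10 GTC (Val): third position 4-fold.
Four-fold degenerate third positions: 6.

6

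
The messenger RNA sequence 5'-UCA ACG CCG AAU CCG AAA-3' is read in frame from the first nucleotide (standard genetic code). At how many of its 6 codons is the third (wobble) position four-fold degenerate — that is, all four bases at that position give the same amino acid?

4

Codon 1 UCA (Ser): third position 4-fold.
Codon 2 ACG (Thr): third position 4-fold.
Codon 3 CCG (Pro): third position 4-fold.
Codon 4 AAU (Asn): third position 2-fold.
Codon 5 CCG (Pro): third position 4-fold.
Codon 6 AAA (Lys): third position 2-fold.
Four-fold degenerate third positions: 4.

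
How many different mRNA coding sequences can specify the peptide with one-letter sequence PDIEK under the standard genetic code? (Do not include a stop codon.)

Pro: 4 codons.
Asp: 2 codons.
Ile: 3 codons.
Glu: 2 codons.
Lys: 2 codons.
4 × 2 × 3 × 2 × 2 = 96.

96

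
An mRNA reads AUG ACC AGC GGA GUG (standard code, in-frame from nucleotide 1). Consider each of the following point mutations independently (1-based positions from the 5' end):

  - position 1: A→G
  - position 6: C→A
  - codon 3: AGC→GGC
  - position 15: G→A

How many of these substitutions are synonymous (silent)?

2

Codon 1: AUG (Met) → GUG (Val) — missense.
Codon 2: ACC (Thr) → ACA (Thr) — synonymous.
Codon 3: AGC (Ser) → GGC (Gly) — missense.
Codon 5: GUG (Val) → GUA (Val) — synonymous.
Synonymous: 2 of 4.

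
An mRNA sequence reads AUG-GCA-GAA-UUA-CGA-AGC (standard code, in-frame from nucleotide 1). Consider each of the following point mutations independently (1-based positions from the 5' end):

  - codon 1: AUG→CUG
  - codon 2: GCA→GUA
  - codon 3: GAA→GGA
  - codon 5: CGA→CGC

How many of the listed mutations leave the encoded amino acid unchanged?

Codon 1: AUG (Met) → CUG (Leu) — missense.
Codon 2: GCA (Ala) → GUA (Val) — missense.
Codon 3: GAA (Glu) → GGA (Gly) — missense.
Codon 5: CGA (Arg) → CGC (Arg) — synonymous.
Synonymous: 1 of 4.

1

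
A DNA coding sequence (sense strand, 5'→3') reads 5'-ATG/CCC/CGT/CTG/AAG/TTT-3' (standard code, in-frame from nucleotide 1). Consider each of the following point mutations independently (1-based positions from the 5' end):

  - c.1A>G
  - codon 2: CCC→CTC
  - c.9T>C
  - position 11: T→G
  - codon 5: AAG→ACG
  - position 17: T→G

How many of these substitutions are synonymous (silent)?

1

Codon 1: ATG (Met) → GTG (Val) — missense.
Codon 2: CCC (Pro) → CTC (Leu) — missense.
Codon 3: CGT (Arg) → CGC (Arg) — synonymous.
Codon 4: CTG (Leu) → CGG (Arg) — missense.
Codon 5: AAG (Lys) → ACG (Thr) — missense.
Codon 6: TTT (Phe) → TGT (Cys) — missense.
Synonymous: 1 of 6.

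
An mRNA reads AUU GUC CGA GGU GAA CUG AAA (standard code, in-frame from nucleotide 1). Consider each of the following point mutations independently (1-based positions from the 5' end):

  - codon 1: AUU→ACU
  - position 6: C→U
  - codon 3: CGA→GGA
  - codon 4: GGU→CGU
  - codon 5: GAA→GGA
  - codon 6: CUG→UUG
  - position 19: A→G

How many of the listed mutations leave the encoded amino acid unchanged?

2

Codon 1: AUU (Ile) → ACU (Thr) — missense.
Codon 2: GUC (Val) → GUU (Val) — synonymous.
Codon 3: CGA (Arg) → GGA (Gly) — missense.
Codon 4: GGU (Gly) → CGU (Arg) — missense.
Codon 5: GAA (Glu) → GGA (Gly) — missense.
Codon 6: CUG (Leu) → UUG (Leu) — synonymous.
Codon 7: AAA (Lys) → GAA (Glu) — missense.
Synonymous: 2 of 7.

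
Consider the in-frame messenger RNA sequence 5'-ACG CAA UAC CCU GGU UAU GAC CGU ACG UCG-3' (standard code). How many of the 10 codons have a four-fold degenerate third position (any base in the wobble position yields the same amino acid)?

6

Codon 1 ACG (Thr): third position 4-fold.
Codon 2 CAA (Gln): third position 2-fold.
Codon 3 UAC (Tyr): third position 2-fold.
Codon 4 CCU (Pro): third position 4-fold.
Codon 5 GGU (Gly): third position 4-fold.
Codon 6 UAU (Tyr): third position 2-fold.
Codon 7 GAC (Asp): third position 2-fold.
Codon 8 CGU (Arg): third position 4-fold.
Codon 9 ACG (Thr): third position 4-fold.
Codon 10 UCG (Ser): third position 4-fold.
Four-fold degenerate third positions: 6.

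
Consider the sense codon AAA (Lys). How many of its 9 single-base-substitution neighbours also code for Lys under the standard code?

1

Position 1: none → 0 synonymous.
Position 2: none → 0 synonymous.
Position 3: AAG → 1 synonymous.
Total: 0 + 0 + 1 = 1.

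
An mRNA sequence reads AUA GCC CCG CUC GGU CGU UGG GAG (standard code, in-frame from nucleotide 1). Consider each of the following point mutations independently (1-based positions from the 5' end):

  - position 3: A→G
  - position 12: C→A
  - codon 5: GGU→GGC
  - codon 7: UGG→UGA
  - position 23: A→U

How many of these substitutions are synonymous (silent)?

2

Codon 1: AUA (Ile) → AUG (Met) — missense.
Codon 4: CUC (Leu) → CUA (Leu) — synonymous.
Codon 5: GGU (Gly) → GGC (Gly) — synonymous.
Codon 7: UGG (Trp) → UGA (Stop) — nonsense.
Codon 8: GAG (Glu) → GUG (Val) — missense.
Synonymous: 2 of 5.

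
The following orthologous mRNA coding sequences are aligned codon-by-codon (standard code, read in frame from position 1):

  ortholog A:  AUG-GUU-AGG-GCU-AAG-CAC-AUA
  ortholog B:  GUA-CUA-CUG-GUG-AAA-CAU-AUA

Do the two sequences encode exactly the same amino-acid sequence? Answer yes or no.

Codon 1: AUG Met / GUA Val — nonsynonymous.
Codon 2: GUU Val / CUA Leu — nonsynonymous.
Codon 3: AGG Arg / CUG Leu — nonsynonymous.
Codon 4: GCU Ala / GUG Val — nonsynonymous.
Codon 5: AAG Lys / AAA Lys — synonymous.
Codon 6: CAC His / CAU His — synonymous.
Codon 7: AUA Ile / AUA Ile — identical.
Nonsynonymous differences: 4 → different protein.

no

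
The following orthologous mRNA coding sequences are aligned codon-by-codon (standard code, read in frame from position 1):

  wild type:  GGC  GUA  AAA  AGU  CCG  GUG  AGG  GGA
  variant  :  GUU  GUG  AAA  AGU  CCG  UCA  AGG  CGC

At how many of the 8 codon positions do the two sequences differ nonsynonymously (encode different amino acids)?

3

Codon 1: GGC Gly / GUU Val — nonsynonymous.
Codon 2: GUA Val / GUG Val — synonymous.
Codon 3: AAA Lys / AAA Lys — identical.
Codon 4: AGU Ser / AGU Ser — identical.
Codon 5: CCG Pro / CCG Pro — identical.
Codon 6: GUG Val / UCA Ser — nonsynonymous.
Codon 7: AGG Arg / AGG Arg — identical.
Codon 8: GGA Gly / CGC Arg — nonsynonymous.
Nonsynonymous differences: 3.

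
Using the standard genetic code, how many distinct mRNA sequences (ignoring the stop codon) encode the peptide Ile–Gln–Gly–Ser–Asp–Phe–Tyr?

1152

Ile: 3 codons.
Gln: 2 codons.
Gly: 4 codons.
Ser: 6 codons.
Asp: 2 codons.
Phe: 2 codons.
Tyr: 2 codons.
3 × 2 × 4 × 6 × 2 × 2 × 2 = 1152.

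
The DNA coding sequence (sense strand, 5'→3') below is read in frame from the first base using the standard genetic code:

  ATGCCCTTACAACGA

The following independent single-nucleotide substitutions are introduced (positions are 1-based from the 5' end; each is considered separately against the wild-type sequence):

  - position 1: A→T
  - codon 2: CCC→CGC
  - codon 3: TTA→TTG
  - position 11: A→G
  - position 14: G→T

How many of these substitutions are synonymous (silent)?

1

Codon 1: ATG (Met) → TTG (Leu) — missense.
Codon 2: CCC (Pro) → CGC (Arg) — missense.
Codon 3: TTA (Leu) → TTG (Leu) — synonymous.
Codon 4: CAA (Gln) → CGA (Arg) — missense.
Codon 5: CGA (Arg) → CTA (Leu) — missense.
Synonymous: 1 of 5.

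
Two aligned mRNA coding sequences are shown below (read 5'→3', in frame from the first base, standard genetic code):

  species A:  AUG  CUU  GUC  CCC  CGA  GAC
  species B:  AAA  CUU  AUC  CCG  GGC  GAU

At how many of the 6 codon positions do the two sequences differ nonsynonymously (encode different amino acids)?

Codon 1: AUG Met / AAA Lys — nonsynonymous.
Codon 2: CUU Leu / CUU Leu — identical.
Codon 3: GUC Val / AUC Ile — nonsynonymous.
Codon 4: CCC Pro / CCG Pro — synonymous.
Codon 5: CGA Arg / GGC Gly — nonsynonymous.
Codon 6: GAC Asp / GAU Asp — synonymous.
Nonsynonymous differences: 3.

3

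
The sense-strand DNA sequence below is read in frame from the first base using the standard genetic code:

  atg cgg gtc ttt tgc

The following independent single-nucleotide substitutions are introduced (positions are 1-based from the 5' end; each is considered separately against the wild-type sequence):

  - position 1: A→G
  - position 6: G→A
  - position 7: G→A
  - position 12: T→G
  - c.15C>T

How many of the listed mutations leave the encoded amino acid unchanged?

2

Codon 1: ATG (Met) → GTG (Val) — missense.
Codon 2: CGG (Arg) → CGA (Arg) — synonymous.
Codon 3: GTC (Val) → ATC (Ile) — missense.
Codon 4: TTT (Phe) → TTG (Leu) — missense.
Codon 5: TGC (Cys) → TGT (Cys) — synonymous.
Synonymous: 2 of 5.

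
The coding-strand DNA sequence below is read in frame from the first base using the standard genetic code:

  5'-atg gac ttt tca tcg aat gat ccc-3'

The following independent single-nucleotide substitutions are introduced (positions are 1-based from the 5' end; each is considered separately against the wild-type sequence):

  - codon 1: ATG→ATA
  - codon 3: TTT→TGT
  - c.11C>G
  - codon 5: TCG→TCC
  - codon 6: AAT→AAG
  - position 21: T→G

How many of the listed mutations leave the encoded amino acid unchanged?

1

Codon 1: ATG (Met) → ATA (Ile) — missense.
Codon 3: TTT (Phe) → TGT (Cys) — missense.
Codon 4: TCA (Ser) → TGA (Stop) — nonsense.
Codon 5: TCG (Ser) → TCC (Ser) — synonymous.
Codon 6: AAT (Asn) → AAG (Lys) — missense.
Codon 7: GAT (Asp) → GAG (Glu) — missense.
Synonymous: 1 of 6.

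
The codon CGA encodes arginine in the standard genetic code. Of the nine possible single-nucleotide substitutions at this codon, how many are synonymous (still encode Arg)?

4

Position 1: AGA → 1 synonymous.
Position 2: none → 0 synonymous.
Position 3: CGU, CGC, CGG → 3 synonymous.
Total: 1 + 0 + 3 = 4.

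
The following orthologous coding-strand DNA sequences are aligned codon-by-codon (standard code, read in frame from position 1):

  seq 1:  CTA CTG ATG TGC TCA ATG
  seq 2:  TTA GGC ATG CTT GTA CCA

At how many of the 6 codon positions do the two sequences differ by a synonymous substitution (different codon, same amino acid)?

Codon 1: CTA Leu / TTA Leu — synonymous.
Codon 2: CTG Leu / GGC Gly — nonsynonymous.
Codon 3: ATG Met / ATG Met — identical.
Codon 4: TGC Cys / CTT Leu — nonsynonymous.
Codon 5: TCA Ser / GTA Val — nonsynonymous.
Codon 6: ATG Met / CCA Pro — nonsynonymous.
Synonymous differences: 1.

1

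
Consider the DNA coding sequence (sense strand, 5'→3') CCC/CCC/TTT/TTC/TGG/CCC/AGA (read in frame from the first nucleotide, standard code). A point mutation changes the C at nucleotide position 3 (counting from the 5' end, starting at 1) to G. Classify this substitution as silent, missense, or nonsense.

Position 3 falls in codon 1: CCC → Pro.
After the substitution the codon is CCG → Pro.
Both encode Pro, so the change is synonymous.

silent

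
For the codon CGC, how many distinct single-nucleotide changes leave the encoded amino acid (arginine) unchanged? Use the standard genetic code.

Position 1: none → 0 synonymous.
Position 2: none → 0 synonymous.
Position 3: CGT, CGA, CGG → 3 synonymous.
Total: 0 + 0 + 3 = 3.

3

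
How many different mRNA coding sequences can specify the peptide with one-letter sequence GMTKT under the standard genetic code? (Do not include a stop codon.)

128

Gly: 4 codons.
Met: 1 codon.
Thr: 4 codons.
Lys: 2 codons.
Thr: 4 codons.
4 × 1 × 4 × 2 × 4 = 128.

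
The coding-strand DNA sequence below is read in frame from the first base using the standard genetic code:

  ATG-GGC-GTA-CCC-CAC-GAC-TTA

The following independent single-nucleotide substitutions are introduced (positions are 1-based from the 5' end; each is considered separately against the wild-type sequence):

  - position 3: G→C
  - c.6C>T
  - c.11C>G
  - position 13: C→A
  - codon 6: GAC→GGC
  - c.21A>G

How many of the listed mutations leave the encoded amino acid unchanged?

Codon 1: ATG (Met) → ATC (Ile) — missense.
Codon 2: GGC (Gly) → GGT (Gly) — synonymous.
Codon 4: CCC (Pro) → CGC (Arg) — missense.
Codon 5: CAC (His) → AAC (Asn) — missense.
Codon 6: GAC (Asp) → GGC (Gly) — missense.
Codon 7: TTA (Leu) → TTG (Leu) — synonymous.
Synonymous: 2 of 6.

2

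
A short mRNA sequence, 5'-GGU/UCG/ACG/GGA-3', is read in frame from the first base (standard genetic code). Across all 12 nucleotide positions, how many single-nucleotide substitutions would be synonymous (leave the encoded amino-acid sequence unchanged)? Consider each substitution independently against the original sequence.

Codon 1 (GGU, Gly): 3 synonymous substitutions.
Codon 2 (UCG, Ser): 3 synonymous substitutions.
Codon 3 (ACG, Thr): 3 synonymous substitutions.
Codon 4 (GGA, Gly): 3 synonymous substitutions.
Total: 3 + 3 + 3 + 3 = 12.

12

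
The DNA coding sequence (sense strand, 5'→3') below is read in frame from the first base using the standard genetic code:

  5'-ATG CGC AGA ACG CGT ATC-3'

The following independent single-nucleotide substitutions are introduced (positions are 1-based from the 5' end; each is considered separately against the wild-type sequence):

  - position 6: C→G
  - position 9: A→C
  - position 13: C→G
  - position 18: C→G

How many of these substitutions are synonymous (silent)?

1

Codon 2: CGC (Arg) → CGG (Arg) — synonymous.
Codon 3: AGA (Arg) → AGC (Ser) — missense.
Codon 5: CGT (Arg) → GGT (Gly) — missense.
Codon 6: ATC (Ile) → ATG (Met) — missense.
Synonymous: 1 of 4.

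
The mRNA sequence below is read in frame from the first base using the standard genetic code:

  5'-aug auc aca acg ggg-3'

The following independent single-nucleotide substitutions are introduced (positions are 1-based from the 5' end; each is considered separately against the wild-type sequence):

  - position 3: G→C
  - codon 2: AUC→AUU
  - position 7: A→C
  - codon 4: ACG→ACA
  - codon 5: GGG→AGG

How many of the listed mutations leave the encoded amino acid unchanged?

2

Codon 1: AUG (Met) → AUC (Ile) — missense.
Codon 2: AUC (Ile) → AUU (Ile) — synonymous.
Codon 3: ACA (Thr) → CCA (Pro) — missense.
Codon 4: ACG (Thr) → ACA (Thr) — synonymous.
Codon 5: GGG (Gly) → AGG (Arg) — missense.
Synonymous: 2 of 5.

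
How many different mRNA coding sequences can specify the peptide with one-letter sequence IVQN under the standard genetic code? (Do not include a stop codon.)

Ile: 3 codons.
Val: 4 codons.
Gln: 2 codons.
Asn: 2 codons.
3 × 4 × 2 × 2 = 48.

48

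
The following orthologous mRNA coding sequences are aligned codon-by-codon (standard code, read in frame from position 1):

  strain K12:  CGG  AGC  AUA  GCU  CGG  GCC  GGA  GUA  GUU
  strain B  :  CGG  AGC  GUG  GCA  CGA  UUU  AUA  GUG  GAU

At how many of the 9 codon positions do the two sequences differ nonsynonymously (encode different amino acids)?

4

Codon 1: CGG Arg / CGG Arg — identical.
Codon 2: AGC Ser / AGC Ser — identical.
Codon 3: AUA Ile / GUG Val — nonsynonymous.
Codon 4: GCU Ala / GCA Ala — synonymous.
Codon 5: CGG Arg / CGA Arg — synonymous.
Codon 6: GCC Ala / UUU Phe — nonsynonymous.
Codon 7: GGA Gly / AUA Ile — nonsynonymous.
Codon 8: GUA Val / GUG Val — synonymous.
Codon 9: GUU Val / GAU Asp — nonsynonymous.
Nonsynonymous differences: 4.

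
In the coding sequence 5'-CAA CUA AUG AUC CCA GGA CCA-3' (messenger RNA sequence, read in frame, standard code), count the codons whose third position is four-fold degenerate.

4

Codon 1 CAA (Gln): third position 2-fold.
Codon 2 CUA (Leu): third position 4-fold.
Codon 3 AUG (Met): third position 1-fold.
Codon 4 AUC (Ile): third position 3-fold.
Codon 5 CCA (Pro): third position 4-fold.
Codon 6 GGA (Gly): third position 4-fold.
Codon 7 CCA (Pro): third position 4-fold.
Four-fold degenerate third positions: 4.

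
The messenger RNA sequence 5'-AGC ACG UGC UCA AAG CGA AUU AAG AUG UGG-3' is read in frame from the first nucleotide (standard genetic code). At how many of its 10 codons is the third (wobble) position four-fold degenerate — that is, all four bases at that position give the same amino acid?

3

Codon 1 AGC (Ser): third position 2-fold.
Codon 2 ACG (Thr): third position 4-fold.
Codon 3 UGC (Cys): third position 2-fold.
Codon 4 UCA (Ser): third position 4-fold.
Codon 5 AAG (Lys): third position 2-fold.
Codon 6 CGA (Arg): third position 4-fold.
Codon 7 AUU (Ile): third position 3-fold.
Codon 8 AAG (Lys): third position 2-fold.
Codon 9 AUG (Met): third position 1-fold.
Codon 10 UGG (Trp): third position 1-fold.
Four-fold degenerate third positions: 3.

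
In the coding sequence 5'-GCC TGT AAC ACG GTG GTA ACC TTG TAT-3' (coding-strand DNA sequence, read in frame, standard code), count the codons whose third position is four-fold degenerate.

5

Codon 1 GCC (Ala): third position 4-fold.
Codon 2 TGT (Cys): third position 2-fold.
Codon 3 AAC (Asn): third position 2-fold.
Codon 4 ACG (Thr): third position 4-fold.
Codon 5 GTG (Val): third position 4-fold.
Codon 6 GTA (Val): third position 4-fold.
Codon 7 ACC (Thr): third position 4-fold.
Codon 8 TTG (Leu): third position 2-fold.
Codon 9 TAT (Tyr): third position 2-fold.
Four-fold degenerate third positions: 5.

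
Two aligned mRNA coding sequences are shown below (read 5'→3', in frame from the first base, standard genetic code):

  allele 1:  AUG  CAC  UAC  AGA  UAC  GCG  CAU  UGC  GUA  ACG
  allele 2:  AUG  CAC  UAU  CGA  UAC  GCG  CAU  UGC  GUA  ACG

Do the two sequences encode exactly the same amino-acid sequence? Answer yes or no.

Codon 1: AUG Met / AUG Met — identical.
Codon 2: CAC His / CAC His — identical.
Codon 3: UAC Tyr / UAU Tyr — synonymous.
Codon 4: AGA Arg / CGA Arg — synonymous.
Codon 5: UAC Tyr / UAC Tyr — identical.
Codon 6: GCG Ala / GCG Ala — identical.
Codon 7: CAU His / CAU His — identical.
Codon 8: UGC Cys / UGC Cys — identical.
Codon 9: GUA Val / GUA Val — identical.
Codon 10: ACG Thr / ACG Thr — identical.
Nonsynonymous differences: 0 → same protein.

yes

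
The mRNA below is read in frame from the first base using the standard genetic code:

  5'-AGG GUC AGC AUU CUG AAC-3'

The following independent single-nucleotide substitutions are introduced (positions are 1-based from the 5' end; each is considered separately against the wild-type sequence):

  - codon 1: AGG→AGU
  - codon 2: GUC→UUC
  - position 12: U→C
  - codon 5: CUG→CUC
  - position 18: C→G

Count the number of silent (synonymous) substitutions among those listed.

Codon 1: AGG (Arg) → AGU (Ser) — missense.
Codon 2: GUC (Val) → UUC (Phe) — missense.
Codon 4: AUU (Ile) → AUC (Ile) — synonymous.
Codon 5: CUG (Leu) → CUC (Leu) — synonymous.
Codon 6: AAC (Asn) → AAG (Lys) — missense.
Synonymous: 2 of 5.

2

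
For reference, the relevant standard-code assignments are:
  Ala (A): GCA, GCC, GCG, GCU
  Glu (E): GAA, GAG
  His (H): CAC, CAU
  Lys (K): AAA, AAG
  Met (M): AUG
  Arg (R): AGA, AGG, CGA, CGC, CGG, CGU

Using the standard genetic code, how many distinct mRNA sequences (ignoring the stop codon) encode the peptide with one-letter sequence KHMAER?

Lys: 2 codons.
His: 2 codons.
Met: 1 codon.
Ala: 4 codons.
Glu: 2 codons.
Arg: 6 codons.
2 × 2 × 1 × 4 × 2 × 6 = 192.

192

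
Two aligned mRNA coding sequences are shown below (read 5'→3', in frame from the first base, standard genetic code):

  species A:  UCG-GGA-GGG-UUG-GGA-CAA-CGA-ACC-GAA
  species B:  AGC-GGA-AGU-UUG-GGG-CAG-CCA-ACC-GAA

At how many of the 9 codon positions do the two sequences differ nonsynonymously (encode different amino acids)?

2

Codon 1: UCG Ser / AGC Ser — synonymous.
Codon 2: GGA Gly / GGA Gly — identical.
Codon 3: GGG Gly / AGU Ser — nonsynonymous.
Codon 4: UUG Leu / UUG Leu — identical.
Codon 5: GGA Gly / GGG Gly — synonymous.
Codon 6: CAA Gln / CAG Gln — synonymous.
Codon 7: CGA Arg / CCA Pro — nonsynonymous.
Codon 8: ACC Thr / ACC Thr — identical.
Codon 9: GAA Glu / GAA Glu — identical.
Nonsynonymous differences: 2.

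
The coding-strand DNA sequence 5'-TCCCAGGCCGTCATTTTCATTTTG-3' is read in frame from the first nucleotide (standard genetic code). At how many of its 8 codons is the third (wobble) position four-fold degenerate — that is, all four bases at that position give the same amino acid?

Codon 1 TCC (Ser): third position 4-fold.
Codon 2 CAG (Gln): third position 2-fold.
Codon 3 GCC (Ala): third position 4-fold.
Codon 4 GTC (Val): third position 4-fold.
Codon 5 ATT (Ile): third position 3-fold.
Codon 6 TTC (Phe): third position 2-fold.
Codon 7 ATT (Ile): third position 3-fold.
Codon 8 TTG (Leu): third position 2-fold.
Four-fold degenerate third positions: 3.

3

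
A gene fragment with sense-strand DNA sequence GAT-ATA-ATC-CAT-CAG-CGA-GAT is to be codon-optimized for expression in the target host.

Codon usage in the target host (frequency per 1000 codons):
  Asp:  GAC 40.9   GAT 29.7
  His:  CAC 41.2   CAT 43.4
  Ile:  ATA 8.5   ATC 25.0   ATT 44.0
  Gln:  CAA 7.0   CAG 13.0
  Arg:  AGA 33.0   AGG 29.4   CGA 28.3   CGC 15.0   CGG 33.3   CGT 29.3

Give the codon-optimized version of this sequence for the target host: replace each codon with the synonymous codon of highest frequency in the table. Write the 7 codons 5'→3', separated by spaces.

GAC ATT ATT CAT CAG CGG GAC

Codon 1 (Asp): best is GAC at 40.9.
Codon 2 (Ile): best is ATT at 44.0.
Codon 3 (Ile): best is ATT at 44.0.
Codon 4 (His): best is CAT at 43.4.
Codon 5 (Gln): best is CAG at 13.0.
Codon 6 (Arg): best is CGG at 33.3.
Codon 7 (Asp): best is GAC at 40.9.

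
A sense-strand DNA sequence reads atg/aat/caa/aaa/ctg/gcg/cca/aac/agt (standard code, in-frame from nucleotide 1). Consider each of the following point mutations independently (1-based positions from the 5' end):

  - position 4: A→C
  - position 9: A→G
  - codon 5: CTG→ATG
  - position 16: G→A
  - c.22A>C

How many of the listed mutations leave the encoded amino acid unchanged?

Codon 2: AAT (Asn) → CAT (His) — missense.
Codon 3: CAA (Gln) → CAG (Gln) — synonymous.
Codon 5: CTG (Leu) → ATG (Met) — missense.
Codon 6: GCG (Ala) → ACG (Thr) — missense.
Codon 8: AAC (Asn) → CAC (His) — missense.
Synonymous: 1 of 5.

1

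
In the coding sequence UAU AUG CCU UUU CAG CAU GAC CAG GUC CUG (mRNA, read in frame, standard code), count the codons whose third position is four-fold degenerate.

Codon 1 UAU (Tyr): third position 2-fold.
Codon 2 AUG (Met): third position 1-fold.
Codon 3 CCU (Pro): third position 4-fold.
Codon 4 UUU (Phe): third position 2-fold.
Codon 5 CAG (Gln): third position 2-fold.
Codon 6 CAU (His): third position 2-fold.
Codon 7 GAC (Asp): third position 2-fold.
Codon 8 CAG (Gln): third position 2-fold.
Codon 9 GUC (Val): third position 4-fold.
Codon 10 CUG (Leu): third position 4-fold.
Four-fold degenerate third positions: 3.

3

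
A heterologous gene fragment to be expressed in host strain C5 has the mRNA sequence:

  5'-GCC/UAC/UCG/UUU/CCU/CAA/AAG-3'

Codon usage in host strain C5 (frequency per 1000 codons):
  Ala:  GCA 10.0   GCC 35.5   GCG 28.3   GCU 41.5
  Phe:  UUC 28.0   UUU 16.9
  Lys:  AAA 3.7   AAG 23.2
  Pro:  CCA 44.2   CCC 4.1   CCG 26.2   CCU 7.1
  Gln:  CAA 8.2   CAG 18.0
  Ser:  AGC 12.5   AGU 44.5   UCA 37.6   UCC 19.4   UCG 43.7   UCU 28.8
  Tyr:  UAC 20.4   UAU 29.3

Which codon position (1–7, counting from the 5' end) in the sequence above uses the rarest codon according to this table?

5

Codon 1 GCC (Ala): 35.5 per 1000.
Codon 2 UAC (Tyr): 20.4 per 1000.
Codon 3 UCG (Ser): 43.7 per 1000.
Codon 4 UUU (Phe): 16.9 per 1000.
Codon 5 CCU (Pro): 7.1 per 1000.
Codon 6 CAA (Gln): 8.2 per 1000.
Codon 7 AAG (Lys): 23.2 per 1000.
Lowest frequency is 7.1 at codon 5.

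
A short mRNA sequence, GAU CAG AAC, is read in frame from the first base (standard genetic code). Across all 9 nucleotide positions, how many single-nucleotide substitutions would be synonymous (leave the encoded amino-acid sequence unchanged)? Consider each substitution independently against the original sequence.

3

Codon 1 (GAU, Asp): 1 synonymous substitution.
Codon 2 (CAG, Gln): 1 synonymous substitution.
Codon 3 (AAC, Asn): 1 synonymous substitution.
Total: 1 + 1 + 1 = 3.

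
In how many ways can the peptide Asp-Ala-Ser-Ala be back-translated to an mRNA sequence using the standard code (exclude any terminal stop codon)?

192

Asp: 2 codons.
Ala: 4 codons.
Ser: 6 codons.
Ala: 4 codons.
2 × 4 × 6 × 4 = 192.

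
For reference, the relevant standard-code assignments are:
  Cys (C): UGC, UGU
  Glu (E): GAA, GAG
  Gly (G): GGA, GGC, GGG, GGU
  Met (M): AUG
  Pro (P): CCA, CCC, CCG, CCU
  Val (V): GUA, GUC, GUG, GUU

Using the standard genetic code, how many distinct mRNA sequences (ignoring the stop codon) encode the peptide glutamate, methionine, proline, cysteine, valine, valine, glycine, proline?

4096

Glu: 2 codons.
Met: 1 codon.
Pro: 4 codons.
Cys: 2 codons.
Val: 4 codons.
Val: 4 codons.
Gly: 4 codons.
Pro: 4 codons.
2 × 1 × 4 × 2 × 4 × 4 × 4 × 4 = 4096.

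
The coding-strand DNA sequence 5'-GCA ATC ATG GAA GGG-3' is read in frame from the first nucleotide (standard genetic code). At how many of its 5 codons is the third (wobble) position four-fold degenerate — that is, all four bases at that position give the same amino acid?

2

Codon 1 GCA (Ala): third position 4-fold.
Codon 2 ATC (Ile): third position 3-fold.
Codon 3 ATG (Met): third position 1-fold.
Codon 4 GAA (Glu): third position 2-fold.
Codon 5 GGG (Gly): third position 4-fold.
Four-fold degenerate third positions: 2.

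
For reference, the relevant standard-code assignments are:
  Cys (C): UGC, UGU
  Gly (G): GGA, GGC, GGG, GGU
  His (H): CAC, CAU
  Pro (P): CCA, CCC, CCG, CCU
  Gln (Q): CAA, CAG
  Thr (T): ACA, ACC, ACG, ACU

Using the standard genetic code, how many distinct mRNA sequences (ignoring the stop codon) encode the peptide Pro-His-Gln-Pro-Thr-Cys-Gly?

Pro: 4 codons.
His: 2 codons.
Gln: 2 codons.
Pro: 4 codons.
Thr: 4 codons.
Cys: 2 codons.
Gly: 4 codons.
4 × 2 × 2 × 4 × 4 × 2 × 4 = 2048.

2048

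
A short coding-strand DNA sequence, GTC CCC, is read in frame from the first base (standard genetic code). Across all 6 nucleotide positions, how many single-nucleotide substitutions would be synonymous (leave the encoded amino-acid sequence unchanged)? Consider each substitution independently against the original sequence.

6

Codon 1 (GTC, Val): 3 synonymous substitutions.
Codon 2 (CCC, Pro): 3 synonymous substitutions.
Total: 3 + 3 = 6.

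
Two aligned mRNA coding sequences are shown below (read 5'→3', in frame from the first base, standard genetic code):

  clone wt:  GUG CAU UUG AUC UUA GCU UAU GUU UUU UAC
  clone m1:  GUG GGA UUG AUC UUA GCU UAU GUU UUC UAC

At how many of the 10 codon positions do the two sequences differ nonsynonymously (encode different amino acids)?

Codon 1: GUG Val / GUG Val — identical.
Codon 2: CAU His / GGA Gly — nonsynonymous.
Codon 3: UUG Leu / UUG Leu — identical.
Codon 4: AUC Ile / AUC Ile — identical.
Codon 5: UUA Leu / UUA Leu — identical.
Codon 6: GCU Ala / GCU Ala — identical.
Codon 7: UAU Tyr / UAU Tyr — identical.
Codon 8: GUU Val / GUU Val — identical.
Codon 9: UUU Phe / UUC Phe — synonymous.
Codon 10: UAC Tyr / UAC Tyr — identical.
Nonsynonymous differences: 1.

1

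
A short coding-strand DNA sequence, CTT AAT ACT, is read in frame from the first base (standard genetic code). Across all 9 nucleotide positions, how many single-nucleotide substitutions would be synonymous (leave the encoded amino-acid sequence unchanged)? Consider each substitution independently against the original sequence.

Codon 1 (CTT, Leu): 3 synonymous substitutions.
Codon 2 (AAT, Asn): 1 synonymous substitution.
Codon 3 (ACT, Thr): 3 synonymous substitutions.
Total: 3 + 1 + 3 = 7.

7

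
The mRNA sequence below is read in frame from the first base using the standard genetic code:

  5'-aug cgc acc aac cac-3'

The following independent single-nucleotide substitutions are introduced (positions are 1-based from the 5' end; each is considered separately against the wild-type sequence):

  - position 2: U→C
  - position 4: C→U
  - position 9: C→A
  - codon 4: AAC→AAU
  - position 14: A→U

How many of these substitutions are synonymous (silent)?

2

Codon 1: AUG (Met) → ACG (Thr) — missense.
Codon 2: CGC (Arg) → UGC (Cys) — missense.
Codon 3: ACC (Thr) → ACA (Thr) — synonymous.
Codon 4: AAC (Asn) → AAU (Asn) — synonymous.
Codon 5: CAC (His) → CUC (Leu) — missense.
Synonymous: 2 of 5.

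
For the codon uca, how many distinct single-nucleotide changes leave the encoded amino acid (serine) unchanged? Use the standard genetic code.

3

Position 1: none → 0 synonymous.
Position 2: none → 0 synonymous.
Position 3: UCU, UCC, UCG → 3 synonymous.
Total: 0 + 0 + 3 = 3.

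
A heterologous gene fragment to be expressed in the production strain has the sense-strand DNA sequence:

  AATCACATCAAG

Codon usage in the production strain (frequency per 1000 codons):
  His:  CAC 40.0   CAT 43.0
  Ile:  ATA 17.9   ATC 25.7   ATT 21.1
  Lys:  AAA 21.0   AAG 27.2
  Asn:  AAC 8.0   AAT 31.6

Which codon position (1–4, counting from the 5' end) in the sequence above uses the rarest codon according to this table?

3

Codon 1 AAT (Asn): 31.6 per 1000.
Codon 2 CAC (His): 40.0 per 1000.
Codon 3 ATC (Ile): 25.7 per 1000.
Codon 4 AAG (Lys): 27.2 per 1000.
Lowest frequency is 25.7 at codon 3.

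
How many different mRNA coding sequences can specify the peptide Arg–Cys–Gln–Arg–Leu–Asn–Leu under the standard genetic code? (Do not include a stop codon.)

10368

Arg: 6 codons.
Cys: 2 codons.
Gln: 2 codons.
Arg: 6 codons.
Leu: 6 codons.
Asn: 2 codons.
Leu: 6 codons.
6 × 2 × 2 × 6 × 6 × 2 × 6 = 10368.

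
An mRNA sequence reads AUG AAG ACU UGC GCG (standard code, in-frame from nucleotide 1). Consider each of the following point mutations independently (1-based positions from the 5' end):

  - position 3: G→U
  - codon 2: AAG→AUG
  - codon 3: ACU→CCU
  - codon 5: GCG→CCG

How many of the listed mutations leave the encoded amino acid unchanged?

0

Codon 1: AUG (Met) → AUU (Ile) — missense.
Codon 2: AAG (Lys) → AUG (Met) — missense.
Codon 3: ACU (Thr) → CCU (Pro) — missense.
Codon 5: GCG (Ala) → CCG (Pro) — missense.
Synonymous: 0 of 4.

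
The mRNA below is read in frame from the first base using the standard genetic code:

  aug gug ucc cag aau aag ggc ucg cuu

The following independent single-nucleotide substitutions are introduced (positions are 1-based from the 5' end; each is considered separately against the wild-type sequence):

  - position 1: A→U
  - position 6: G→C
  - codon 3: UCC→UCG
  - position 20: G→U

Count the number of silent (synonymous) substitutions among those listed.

Codon 1: AUG (Met) → UUG (Leu) — missense.
Codon 2: GUG (Val) → GUC (Val) — synonymous.
Codon 3: UCC (Ser) → UCG (Ser) — synonymous.
Codon 7: GGC (Gly) → GUC (Val) — missense.
Synonymous: 2 of 4.

2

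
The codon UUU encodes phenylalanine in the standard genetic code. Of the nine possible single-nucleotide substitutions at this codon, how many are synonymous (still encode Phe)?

Position 1: none → 0 synonymous.
Position 2: none → 0 synonymous.
Position 3: UUC → 1 synonymous.
Total: 0 + 0 + 1 = 1.

1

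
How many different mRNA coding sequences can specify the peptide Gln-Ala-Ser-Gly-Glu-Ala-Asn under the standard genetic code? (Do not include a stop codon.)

3072

Gln: 2 codons.
Ala: 4 codons.
Ser: 6 codons.
Gly: 4 codons.
Glu: 2 codons.
Ala: 4 codons.
Asn: 2 codons.
2 × 4 × 6 × 4 × 2 × 4 × 2 = 3072.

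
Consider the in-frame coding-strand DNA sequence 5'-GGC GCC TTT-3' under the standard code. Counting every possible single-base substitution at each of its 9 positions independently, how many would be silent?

7

Codon 1 (GGC, Gly): 3 synonymous substitutions.
Codon 2 (GCC, Ala): 3 synonymous substitutions.
Codon 3 (TTT, Phe): 1 synonymous substitution.
Total: 3 + 3 + 1 = 7.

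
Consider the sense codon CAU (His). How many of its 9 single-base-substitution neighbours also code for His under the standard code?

1

Position 1: none → 0 synonymous.
Position 2: none → 0 synonymous.
Position 3: CAC → 1 synonymous.
Total: 0 + 0 + 1 = 1.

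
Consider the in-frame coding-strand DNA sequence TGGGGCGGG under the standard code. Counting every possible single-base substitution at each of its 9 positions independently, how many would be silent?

6

Codon 1 (TGG, Trp): 0 synonymous substitutions.
Codon 2 (GGC, Gly): 3 synonymous substitutions.
Codon 3 (GGG, Gly): 3 synonymous substitutions.
Total: 0 + 3 + 3 = 6.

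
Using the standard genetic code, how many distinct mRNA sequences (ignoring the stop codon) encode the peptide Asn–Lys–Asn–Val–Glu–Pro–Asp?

512

Asn: 2 codons.
Lys: 2 codons.
Asn: 2 codons.
Val: 4 codons.
Glu: 2 codons.
Pro: 4 codons.
Asp: 2 codons.
2 × 2 × 2 × 4 × 2 × 4 × 2 = 512.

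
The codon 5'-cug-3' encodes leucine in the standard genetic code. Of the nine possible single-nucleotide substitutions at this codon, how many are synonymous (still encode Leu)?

Position 1: UUG → 1 synonymous.
Position 2: none → 0 synonymous.
Position 3: CUU, CUC, CUA → 3 synonymous.
Total: 1 + 0 + 3 = 4.

4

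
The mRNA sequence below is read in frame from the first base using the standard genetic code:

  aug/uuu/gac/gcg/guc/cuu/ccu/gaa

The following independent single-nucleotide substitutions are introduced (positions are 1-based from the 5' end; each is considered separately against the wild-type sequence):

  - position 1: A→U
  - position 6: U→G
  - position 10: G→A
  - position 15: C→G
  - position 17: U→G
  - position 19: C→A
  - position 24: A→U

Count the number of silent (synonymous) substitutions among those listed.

1

Codon 1: AUG (Met) → UUG (Leu) — missense.
Codon 2: UUU (Phe) → UUG (Leu) — missense.
Codon 4: GCG (Ala) → ACG (Thr) — missense.
Codon 5: GUC (Val) → GUG (Val) — synonymous.
Codon 6: CUU (Leu) → CGU (Arg) — missense.
Codon 7: CCU (Pro) → ACU (Thr) — missense.
Codon 8: GAA (Glu) → GAU (Asp) — missense.
Synonymous: 1 of 7.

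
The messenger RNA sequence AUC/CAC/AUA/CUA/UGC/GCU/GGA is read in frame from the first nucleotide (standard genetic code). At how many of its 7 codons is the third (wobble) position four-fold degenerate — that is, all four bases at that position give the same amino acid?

3

Codon 1 AUC (Ile): third position 3-fold.
Codon 2 CAC (His): third position 2-fold.
Codon 3 AUA (Ile): third position 3-fold.
Codon 4 CUA (Leu): third position 4-fold.
Codon 5 UGC (Cys): third position 2-fold.
Codon 6 GCU (Ala): third position 4-fold.
Codon 7 GGA (Gly): third position 4-fold.
Four-fold degenerate third positions: 3.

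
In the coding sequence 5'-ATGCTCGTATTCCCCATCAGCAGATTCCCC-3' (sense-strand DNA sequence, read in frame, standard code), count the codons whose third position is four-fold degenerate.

Codon 1 ATG (Met): third position 1-fold.
Codon 2 CTC (Leu): third position 4-fold.
Codon 3 GTA (Val): third position 4-fold.
Codon 4 TTC (Phe): third position 2-fold.
Codon 5 CCC (Pro): third position 4-fold.
Codon 6 ATC (Ile): third position 3-fold.
Codon 7 AGC (Ser): third position 2-fold.
Codon 8 AGA (Arg): third position 2-fold.
Codon 9 TTC (Phe): third position 2-fold.
Codon 10 CCC (Pro): third position 4-fold.
Four-fold degenerate third positions: 4.

4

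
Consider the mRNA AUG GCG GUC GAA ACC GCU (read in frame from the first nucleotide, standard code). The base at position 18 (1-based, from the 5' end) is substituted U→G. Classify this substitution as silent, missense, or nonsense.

silent

Position 18 falls in codon 6: GCU → Ala.
After the substitution the codon is GCG → Ala.
Both encode Ala, so the change is synonymous.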